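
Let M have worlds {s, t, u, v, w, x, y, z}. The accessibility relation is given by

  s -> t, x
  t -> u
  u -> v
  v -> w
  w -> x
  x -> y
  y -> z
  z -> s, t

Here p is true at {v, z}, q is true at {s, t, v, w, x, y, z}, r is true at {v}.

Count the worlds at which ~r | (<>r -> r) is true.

s: ~r is T, <>r -> r is T. ✓
t: ~r is T, <>r -> r is T. ✓
u: ~r is T, <>r -> r is F. ✓
v: ~r is F, <>r -> r is T. ✓
w: ~r is T, <>r -> r is T. ✓
x: ~r is T, <>r -> r is T. ✓
y: ~r is T, <>r -> r is T. ✓
z: ~r is T, <>r -> r is T. ✓
Satisfying worlds: {s, t, u, v, w, x, y, z}.

8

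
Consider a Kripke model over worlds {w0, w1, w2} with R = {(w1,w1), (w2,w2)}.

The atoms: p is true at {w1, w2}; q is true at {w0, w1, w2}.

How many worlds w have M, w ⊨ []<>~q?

1

w0: no successors, so []<>~q holds vacuously. ✓
w1: successors {w1}; <>~q there: w1:F. ✗
w2: successors {w2}; <>~q there: w2:F. ✗
Satisfying worlds: {w0}.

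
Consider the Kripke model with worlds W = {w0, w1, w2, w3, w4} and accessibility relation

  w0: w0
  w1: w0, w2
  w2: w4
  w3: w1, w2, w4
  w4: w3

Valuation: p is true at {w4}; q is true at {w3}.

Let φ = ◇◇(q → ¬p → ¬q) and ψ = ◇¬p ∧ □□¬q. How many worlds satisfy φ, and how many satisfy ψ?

4 and 3

For ◇◇(q → ¬p → ¬q):
w0: successors {w0}; ◇(q → ¬p → ¬q) there: w0:T. ✓
w1: successors {w0, w2}; ◇(q → ¬p → ¬q) there: w0:T, w2:T. ✓
w2: successors {w4}; ◇(q → ¬p → ¬q) there: w4:F. ✗
w3: successors {w1, w2, w4}; ◇(q → ¬p → ¬q) there: w1:T, w2:T, w4:F. ✓
w4: successors {w3}; ◇(q → ¬p → ¬q) there: w3:T. ✓
— 4 worlds.
For ◇¬p ∧ □□¬q:
w0: ◇¬p is T, □□¬q is T. ✓
w1: ◇¬p is T, □□¬q is T. ✓
w2: ◇¬p is F, □□¬q is F. ✗
w3: ◇¬p is T, □□¬q is F. ✗
w4: ◇¬p is T, □□¬q is T. ✓
— 3 worlds.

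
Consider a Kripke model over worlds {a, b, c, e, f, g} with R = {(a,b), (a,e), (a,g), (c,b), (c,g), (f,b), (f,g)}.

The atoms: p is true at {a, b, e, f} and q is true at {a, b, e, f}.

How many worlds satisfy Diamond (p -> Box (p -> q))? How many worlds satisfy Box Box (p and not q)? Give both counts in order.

For Diamond (p -> Box (p -> q)):
a: successors {b, e, g}; p -> Box (p -> q) there: b:T, e:T, g:T. ✓
b: no successors, so Diamond (p -> Box (p -> q)) fails. ✗
c: successors {b, g}; p -> Box (p -> q) there: b:T, g:T. ✓
e: no successors, so Diamond (p -> Box (p -> q)) fails. ✗
f: successors {b, g}; p -> Box (p -> q) there: b:T, g:T. ✓
g: no successors, so Diamond (p -> Box (p -> q)) fails. ✗
— 3 worlds.
For Box Box (p and not q):
a: successors {b, e, g}; Box (p and not q) there: b:T, e:T, g:T. ✓
b: no successors, so Box Box (p and not q) holds vacuously. ✓
c: successors {b, g}; Box (p and not q) there: b:T, g:T. ✓
e: no successors, so Box Box (p and not q) holds vacuously. ✓
f: successors {b, g}; Box (p and not q) there: b:T, g:T. ✓
g: no successors, so Box Box (p and not q) holds vacuously. ✓
— 6 worlds.

3 and 6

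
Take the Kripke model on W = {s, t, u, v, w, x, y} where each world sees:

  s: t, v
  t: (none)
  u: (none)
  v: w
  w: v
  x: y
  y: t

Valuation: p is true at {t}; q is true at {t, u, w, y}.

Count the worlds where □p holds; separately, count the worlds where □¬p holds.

For □p:
s: successors {t, v}; p there: t:T, v:F. ✗
t: no successors, so □p holds vacuously. ✓
u: no successors, so □p holds vacuously. ✓
v: successors {w}; p there: w:F. ✗
w: successors {v}; p there: v:F. ✗
x: successors {y}; p there: y:F. ✗
y: successors {t}; p there: t:T. ✓
— 3 worlds.
For □¬p:
s: successors {t, v}; ¬p there: t:F, v:T. ✗
t: no successors, so □¬p holds vacuously. ✓
u: no successors, so □¬p holds vacuously. ✓
v: successors {w}; ¬p there: w:T. ✓
w: successors {v}; ¬p there: v:T. ✓
x: successors {y}; ¬p there: y:T. ✓
y: successors {t}; ¬p there: t:F. ✗
— 5 worlds.

3 and 5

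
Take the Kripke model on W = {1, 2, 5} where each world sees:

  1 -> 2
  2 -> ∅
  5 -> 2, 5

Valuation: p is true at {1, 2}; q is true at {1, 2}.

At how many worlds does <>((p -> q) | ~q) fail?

1

1: successors {2}; (p -> q) | ~q there: 2:T. ✓
2: no successors, so <>((p -> q) | ~q) fails. ✗
5: successors {2, 5}; (p -> q) | ~q there: 2:T, 5:T. ✓
Satisfying worlds: {1, 5}.
So <>((p -> q) | ~q) fails at the other 1 world.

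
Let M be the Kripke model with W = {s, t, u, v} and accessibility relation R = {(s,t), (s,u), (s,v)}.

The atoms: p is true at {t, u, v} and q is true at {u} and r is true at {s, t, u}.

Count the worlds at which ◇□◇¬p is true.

s: successors {t, u, v}; □◇¬p there: t:T, u:T, v:T. ✓
t: no successors, so ◇□◇¬p fails. ✗
u: no successors, so ◇□◇¬p fails. ✗
v: no successors, so ◇□◇¬p fails. ✗
Satisfying worlds: {s}.

1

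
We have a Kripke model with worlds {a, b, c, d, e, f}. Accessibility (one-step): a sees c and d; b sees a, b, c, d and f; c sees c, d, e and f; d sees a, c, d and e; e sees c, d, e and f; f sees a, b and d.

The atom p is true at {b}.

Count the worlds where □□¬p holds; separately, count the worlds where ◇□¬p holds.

For □□¬p:
a: successors {c, d}; □¬p there: c:T, d:T. ✓
b: successors {a, b, c, d, f}; □¬p there: a:T, b:F, c:T, d:T, f:F. ✗
c: successors {c, d, e, f}; □¬p there: c:T, d:T, e:T, f:F. ✗
d: successors {a, c, d, e}; □¬p there: a:T, c:T, d:T, e:T. ✓
e: successors {c, d, e, f}; □¬p there: c:T, d:T, e:T, f:F. ✗
f: successors {a, b, d}; □¬p there: a:T, b:F, d:T. ✗
— 2 worlds.
For ◇□¬p:
a: successors {c, d}; □¬p there: c:T, d:T. ✓
b: successors {a, b, c, d, f}; □¬p there: a:T, b:F, c:T, d:T, f:F. ✓
c: successors {c, d, e, f}; □¬p there: c:T, d:T, e:T, f:F. ✓
d: successors {a, c, d, e}; □¬p there: a:T, c:T, d:T, e:T. ✓
e: successors {c, d, e, f}; □¬p there: c:T, d:T, e:T, f:F. ✓
f: successors {a, b, d}; □¬p there: a:T, b:F, d:T. ✓
— 6 worlds.

2 and 6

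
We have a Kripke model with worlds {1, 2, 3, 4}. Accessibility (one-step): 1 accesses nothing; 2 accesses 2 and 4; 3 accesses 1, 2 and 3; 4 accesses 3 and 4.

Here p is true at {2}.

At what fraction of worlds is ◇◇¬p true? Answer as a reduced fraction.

1: no successors, so ◇◇¬p fails. ✗
2: successors {2, 4}; ◇¬p there: 2:T, 4:T. ✓
3: successors {1, 2, 3}; ◇¬p there: 1:F, 2:T, 3:T. ✓
4: successors {3, 4}; ◇¬p there: 3:T, 4:T. ✓
That's 3 of 4 worlds, so 3/4.

3/4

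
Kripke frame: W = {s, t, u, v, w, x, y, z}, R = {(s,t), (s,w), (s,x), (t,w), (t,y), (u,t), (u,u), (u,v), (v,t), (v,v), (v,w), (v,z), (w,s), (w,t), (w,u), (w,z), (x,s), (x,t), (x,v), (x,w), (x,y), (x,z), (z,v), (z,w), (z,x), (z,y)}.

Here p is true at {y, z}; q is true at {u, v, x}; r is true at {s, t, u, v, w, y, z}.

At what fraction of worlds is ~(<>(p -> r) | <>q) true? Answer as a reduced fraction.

s: <>(p -> r) | <>q is T. ✗
t: <>(p -> r) | <>q is T. ✗
u: <>(p -> r) | <>q is T. ✗
v: <>(p -> r) | <>q is T. ✗
w: <>(p -> r) | <>q is T. ✗
x: <>(p -> r) | <>q is T. ✗
y: <>(p -> r) | <>q is F. ✓
z: <>(p -> r) | <>q is T. ✗
That's 1 of 8 worlds, so 1/8.

1/8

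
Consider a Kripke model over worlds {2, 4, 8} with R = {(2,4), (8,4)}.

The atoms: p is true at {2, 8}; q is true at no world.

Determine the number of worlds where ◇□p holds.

2: successors {4}; □p there: 4:T. ✓
4: no successors, so ◇□p fails. ✗
8: successors {4}; □p there: 4:T. ✓
Satisfying worlds: {2, 8}.

2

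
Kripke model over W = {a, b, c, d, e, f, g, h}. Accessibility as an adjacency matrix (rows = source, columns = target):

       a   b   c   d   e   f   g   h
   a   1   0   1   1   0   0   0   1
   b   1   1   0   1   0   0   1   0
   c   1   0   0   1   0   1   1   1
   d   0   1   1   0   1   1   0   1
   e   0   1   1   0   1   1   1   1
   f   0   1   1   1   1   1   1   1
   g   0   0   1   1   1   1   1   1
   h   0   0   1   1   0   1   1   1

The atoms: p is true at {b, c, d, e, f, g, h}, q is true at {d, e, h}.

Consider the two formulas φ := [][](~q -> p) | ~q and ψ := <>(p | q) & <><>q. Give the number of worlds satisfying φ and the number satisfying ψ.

5 and 8

For [][](~q -> p) | ~q:
a: [][](~q -> p) is F, ~q is T. ✓
b: [][](~q -> p) is F, ~q is T. ✓
c: [][](~q -> p) is F, ~q is T. ✓
d: [][](~q -> p) is F, ~q is F. ✗
e: [][](~q -> p) is F, ~q is F. ✗
f: [][](~q -> p) is F, ~q is T. ✓
g: [][](~q -> p) is F, ~q is T. ✓
h: [][](~q -> p) is F, ~q is F. ✗
— 5 worlds.
For <>(p | q) & <><>q:
a: <>(p | q) is T, <><>q is T. ✓
b: <>(p | q) is T, <><>q is T. ✓
c: <>(p | q) is T, <><>q is T. ✓
d: <>(p | q) is T, <><>q is T. ✓
e: <>(p | q) is T, <><>q is T. ✓
f: <>(p | q) is T, <><>q is T. ✓
g: <>(p | q) is T, <><>q is T. ✓
h: <>(p | q) is T, <><>q is T. ✓
— 8 worlds.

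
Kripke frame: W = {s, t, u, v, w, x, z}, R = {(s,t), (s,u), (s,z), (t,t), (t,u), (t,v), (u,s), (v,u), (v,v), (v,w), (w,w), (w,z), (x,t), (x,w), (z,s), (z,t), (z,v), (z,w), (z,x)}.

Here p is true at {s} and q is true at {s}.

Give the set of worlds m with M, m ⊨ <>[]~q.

s: successors {t, u, z}; []~q there: t:T, u:F, z:F. ✓
t: successors {t, u, v}; []~q there: t:T, u:F, v:T. ✓
u: successors {s}; []~q there: s:T. ✓
v: successors {u, v, w}; []~q there: u:F, v:T, w:T. ✓
w: successors {w, z}; []~q there: w:T, z:F. ✓
x: successors {t, w}; []~q there: t:T, w:T. ✓
z: successors {s, t, v, w, x}; []~q there: s:T, t:T, v:T, w:T, x:T. ✓

{s, t, u, v, w, x, z}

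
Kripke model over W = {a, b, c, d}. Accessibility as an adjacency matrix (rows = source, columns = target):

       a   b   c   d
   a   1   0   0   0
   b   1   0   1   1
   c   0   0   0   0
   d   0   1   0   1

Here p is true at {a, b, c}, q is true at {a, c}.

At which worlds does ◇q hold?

{a, b}

a: successors {a}; q there: a:T. ✓
b: successors {a, c, d}; q there: a:T, c:T, d:F. ✓
c: no successors, so ◇q fails. ✗
d: successors {b, d}; q there: b:F, d:F. ✗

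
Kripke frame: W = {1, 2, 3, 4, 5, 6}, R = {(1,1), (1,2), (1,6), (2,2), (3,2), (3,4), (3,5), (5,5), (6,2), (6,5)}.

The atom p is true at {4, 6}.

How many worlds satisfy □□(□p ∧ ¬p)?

1: successors {1, 2, 6}; □(□p ∧ ¬p) there: 1:F, 2:F, 6:F. ✗
2: successors {2}; □(□p ∧ ¬p) there: 2:F. ✗
3: successors {2, 4, 5}; □(□p ∧ ¬p) there: 2:F, 4:T, 5:F. ✗
4: no successors, so □□(□p ∧ ¬p) holds vacuously. ✓
5: successors {5}; □(□p ∧ ¬p) there: 5:F. ✗
6: successors {2, 5}; □(□p ∧ ¬p) there: 2:F, 5:F. ✗
Satisfying worlds: {4}.

1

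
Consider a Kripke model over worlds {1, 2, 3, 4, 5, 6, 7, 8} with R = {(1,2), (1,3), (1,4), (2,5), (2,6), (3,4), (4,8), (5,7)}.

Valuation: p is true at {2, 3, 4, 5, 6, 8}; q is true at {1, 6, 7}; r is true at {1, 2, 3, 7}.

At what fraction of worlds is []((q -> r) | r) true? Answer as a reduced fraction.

1: successors {2, 3, 4}; (q -> r) | r there: 2:T, 3:T, 4:T. ✓
2: successors {5, 6}; (q -> r) | r there: 5:T, 6:F. ✗
3: successors {4}; (q -> r) | r there: 4:T. ✓
4: successors {8}; (q -> r) | r there: 8:T. ✓
5: successors {7}; (q -> r) | r there: 7:T. ✓
6: no successors, so []((q -> r) | r) holds vacuously. ✓
7: no successors, so []((q -> r) | r) holds vacuously. ✓
8: no successors, so []((q -> r) | r) holds vacuously. ✓
That's 7 of 8 worlds, so 7/8.

7/8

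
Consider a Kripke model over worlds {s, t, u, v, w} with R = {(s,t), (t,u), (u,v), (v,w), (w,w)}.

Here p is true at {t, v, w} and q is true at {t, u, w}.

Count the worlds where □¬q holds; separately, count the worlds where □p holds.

1 and 4

For □¬q:
s: successors {t}; ¬q there: t:F. ✗
t: successors {u}; ¬q there: u:F. ✗
u: successors {v}; ¬q there: v:T. ✓
v: successors {w}; ¬q there: w:F. ✗
w: successors {w}; ¬q there: w:F. ✗
— 1 world.
For □p:
s: successors {t}; p there: t:T. ✓
t: successors {u}; p there: u:F. ✗
u: successors {v}; p there: v:T. ✓
v: successors {w}; p there: w:T. ✓
w: successors {w}; p there: w:T. ✓
— 4 worlds.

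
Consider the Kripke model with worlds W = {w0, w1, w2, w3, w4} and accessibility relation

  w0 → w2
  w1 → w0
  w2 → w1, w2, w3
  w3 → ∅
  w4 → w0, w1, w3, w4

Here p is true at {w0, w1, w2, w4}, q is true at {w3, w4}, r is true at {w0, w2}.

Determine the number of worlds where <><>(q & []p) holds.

w0: successors {w2}; <>(q & []p) there: w2:T. ✓
w1: successors {w0}; <>(q & []p) there: w0:F. ✗
w2: successors {w1, w2, w3}; <>(q & []p) there: w1:F, w2:T, w3:F. ✓
w3: no successors, so <><>(q & []p) fails. ✗
w4: successors {w0, w1, w3, w4}; <>(q & []p) there: w0:F, w1:F, w3:F, w4:T. ✓
Satisfying worlds: {w0, w2, w4}.

3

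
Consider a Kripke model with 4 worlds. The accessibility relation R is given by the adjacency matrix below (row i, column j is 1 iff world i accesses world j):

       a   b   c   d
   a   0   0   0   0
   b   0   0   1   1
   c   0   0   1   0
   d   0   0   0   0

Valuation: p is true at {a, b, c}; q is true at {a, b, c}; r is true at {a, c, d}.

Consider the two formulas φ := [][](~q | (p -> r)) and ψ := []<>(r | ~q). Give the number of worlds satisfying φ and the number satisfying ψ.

For [][](~q | (p -> r)):
a: no successors, so [][](~q | (p -> r)) holds vacuously. ✓
b: successors {c, d}; [](~q | (p -> r)) there: c:T, d:T. ✓
c: successors {c}; [](~q | (p -> r)) there: c:T. ✓
d: no successors, so [][](~q | (p -> r)) holds vacuously. ✓
— 4 worlds.
For []<>(r | ~q):
a: no successors, so []<>(r | ~q) holds vacuously. ✓
b: successors {c, d}; <>(r | ~q) there: c:T, d:F. ✗
c: successors {c}; <>(r | ~q) there: c:T. ✓
d: no successors, so []<>(r | ~q) holds vacuously. ✓
— 3 worlds.

4 and 3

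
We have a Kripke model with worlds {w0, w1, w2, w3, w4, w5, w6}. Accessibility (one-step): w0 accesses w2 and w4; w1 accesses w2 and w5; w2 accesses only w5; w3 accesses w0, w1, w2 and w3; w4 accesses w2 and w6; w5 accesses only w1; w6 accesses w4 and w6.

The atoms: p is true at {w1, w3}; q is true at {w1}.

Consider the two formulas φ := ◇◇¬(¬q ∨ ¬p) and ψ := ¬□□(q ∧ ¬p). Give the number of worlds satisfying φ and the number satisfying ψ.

3 and 7

For ◇◇¬(¬q ∨ ¬p):
w0: successors {w2, w4}; ◇¬(¬q ∨ ¬p) there: w2:F, w4:F. ✗
w1: successors {w2, w5}; ◇¬(¬q ∨ ¬p) there: w2:F, w5:T. ✓
w2: successors {w5}; ◇¬(¬q ∨ ¬p) there: w5:T. ✓
w3: successors {w0, w1, w2, w3}; ◇¬(¬q ∨ ¬p) there: w0:F, w1:F, w2:F, w3:T. ✓
w4: successors {w2, w6}; ◇¬(¬q ∨ ¬p) there: w2:F, w6:F. ✗
w5: successors {w1}; ◇¬(¬q ∨ ¬p) there: w1:F. ✗
w6: successors {w4, w6}; ◇¬(¬q ∨ ¬p) there: w4:F, w6:F. ✗
— 3 worlds.
For ¬□□(q ∧ ¬p):
w0: □□(q ∧ ¬p) is F. ✓
w1: □□(q ∧ ¬p) is F. ✓
w2: □□(q ∧ ¬p) is F. ✓
w3: □□(q ∧ ¬p) is F. ✓
w4: □□(q ∧ ¬p) is F. ✓
w5: □□(q ∧ ¬p) is F. ✓
w6: □□(q ∧ ¬p) is F. ✓
— 7 worlds.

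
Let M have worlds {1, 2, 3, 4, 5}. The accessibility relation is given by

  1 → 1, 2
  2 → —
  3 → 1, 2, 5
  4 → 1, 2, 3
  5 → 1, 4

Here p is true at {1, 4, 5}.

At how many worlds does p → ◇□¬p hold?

4

1: p is T, ◇□¬p is T. ✓
2: p is F, ◇□¬p is F. ✓
3: p is F, ◇□¬p is T. ✓
4: p is T, ◇□¬p is T. ✓
5: p is T, ◇□¬p is F. ✗
Satisfying worlds: {1, 2, 3, 4}.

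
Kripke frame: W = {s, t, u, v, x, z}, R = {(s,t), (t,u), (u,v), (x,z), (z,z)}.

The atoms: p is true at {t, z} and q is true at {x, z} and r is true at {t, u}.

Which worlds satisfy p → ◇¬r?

s: p is F, ◇¬r is F. ✓
t: p is T, ◇¬r is F. ✗
u: p is F, ◇¬r is T. ✓
v: p is F, ◇¬r is F. ✓
x: p is F, ◇¬r is T. ✓
z: p is T, ◇¬r is T. ✓

{s, u, v, x, z}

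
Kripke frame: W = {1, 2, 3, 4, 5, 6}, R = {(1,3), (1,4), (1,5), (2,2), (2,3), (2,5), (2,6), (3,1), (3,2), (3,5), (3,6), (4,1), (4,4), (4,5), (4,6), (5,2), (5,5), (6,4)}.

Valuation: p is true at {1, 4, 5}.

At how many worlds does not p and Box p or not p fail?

3

1: not p and Box p is F, not p is F. ✗
2: not p and Box p is F, not p is T. ✓
3: not p and Box p is F, not p is T. ✓
4: not p and Box p is F, not p is F. ✗
5: not p and Box p is F, not p is F. ✗
6: not p and Box p is T, not p is T. ✓
Satisfying worlds: {2, 3, 6}.
So not p and Box p or not p fails at the other 3 worlds.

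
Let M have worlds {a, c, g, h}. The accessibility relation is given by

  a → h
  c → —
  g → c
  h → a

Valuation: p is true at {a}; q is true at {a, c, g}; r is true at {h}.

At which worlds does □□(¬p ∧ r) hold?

a: successors {h}; □(¬p ∧ r) there: h:F. ✗
c: no successors, so □□(¬p ∧ r) holds vacuously. ✓
g: successors {c}; □(¬p ∧ r) there: c:T. ✓
h: successors {a}; □(¬p ∧ r) there: a:T. ✓

{c, g, h}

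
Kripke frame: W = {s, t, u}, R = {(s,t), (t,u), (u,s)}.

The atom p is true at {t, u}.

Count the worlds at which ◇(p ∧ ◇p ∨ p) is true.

s: successors {t}; p ∧ ◇p ∨ p there: t:T. ✓
t: successors {u}; p ∧ ◇p ∨ p there: u:T. ✓
u: successors {s}; p ∧ ◇p ∨ p there: s:F. ✗
Satisfying worlds: {s, t}.

2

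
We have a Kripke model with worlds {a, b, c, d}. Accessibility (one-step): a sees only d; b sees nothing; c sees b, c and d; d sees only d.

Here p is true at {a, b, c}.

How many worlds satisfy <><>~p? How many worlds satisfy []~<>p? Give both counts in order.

For <><>~p:
a: successors {d}; <>~p there: d:T. ✓
b: no successors, so <><>~p fails. ✗
c: successors {b, c, d}; <>~p there: b:F, c:T, d:T. ✓
d: successors {d}; <>~p there: d:T. ✓
— 3 worlds.
For []~<>p:
a: successors {d}; ~<>p there: d:T. ✓
b: no successors, so []~<>p holds vacuously. ✓
c: successors {b, c, d}; ~<>p there: b:T, c:F, d:T. ✗
d: successors {d}; ~<>p there: d:T. ✓
— 3 worlds.

3 and 3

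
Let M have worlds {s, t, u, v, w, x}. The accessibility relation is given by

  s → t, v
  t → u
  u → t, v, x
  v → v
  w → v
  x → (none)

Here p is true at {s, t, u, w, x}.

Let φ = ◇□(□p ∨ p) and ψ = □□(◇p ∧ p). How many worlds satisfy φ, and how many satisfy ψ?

For ◇□(□p ∨ p):
s: successors {t, v}; □(□p ∨ p) there: t:T, v:F. ✓
t: successors {u}; □(□p ∨ p) there: u:F. ✗
u: successors {t, v, x}; □(□p ∨ p) there: t:T, v:F, x:T. ✓
v: successors {v}; □(□p ∨ p) there: v:F. ✗
w: successors {v}; □(□p ∨ p) there: v:F. ✗
x: no successors, so ◇□(□p ∨ p) fails. ✗
— 2 worlds.
For □□(◇p ∧ p):
s: successors {t, v}; □(◇p ∧ p) there: t:T, v:F. ✗
t: successors {u}; □(◇p ∧ p) there: u:F. ✗
u: successors {t, v, x}; □(◇p ∧ p) there: t:T, v:F, x:T. ✗
v: successors {v}; □(◇p ∧ p) there: v:F. ✗
w: successors {v}; □(◇p ∧ p) there: v:F. ✗
x: no successors, so □□(◇p ∧ p) holds vacuously. ✓
— 1 world.

2 and 1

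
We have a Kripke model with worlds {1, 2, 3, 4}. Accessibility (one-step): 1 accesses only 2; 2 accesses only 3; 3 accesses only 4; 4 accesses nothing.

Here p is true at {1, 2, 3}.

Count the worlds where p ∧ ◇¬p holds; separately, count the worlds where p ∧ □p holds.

For p ∧ ◇¬p:
1: p is T, ◇¬p is F. ✗
2: p is T, ◇¬p is F. ✗
3: p is T, ◇¬p is T. ✓
4: p is F, ◇¬p is F. ✗
— 1 world.
For p ∧ □p:
1: p is T, □p is T. ✓
2: p is T, □p is T. ✓
3: p is T, □p is F. ✗
4: p is F, □p is T. ✗
— 2 worlds.

1 and 2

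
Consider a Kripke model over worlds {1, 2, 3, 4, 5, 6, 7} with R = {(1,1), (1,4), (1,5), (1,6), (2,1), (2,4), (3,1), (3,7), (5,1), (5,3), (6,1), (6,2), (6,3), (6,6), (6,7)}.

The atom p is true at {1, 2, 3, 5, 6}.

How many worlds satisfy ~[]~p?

1: []~p is F. ✓
2: []~p is F. ✓
3: []~p is F. ✓
4: []~p is T. ✗
5: []~p is F. ✓
6: []~p is F. ✓
7: []~p is T. ✗
Satisfying worlds: {1, 2, 3, 5, 6}.

5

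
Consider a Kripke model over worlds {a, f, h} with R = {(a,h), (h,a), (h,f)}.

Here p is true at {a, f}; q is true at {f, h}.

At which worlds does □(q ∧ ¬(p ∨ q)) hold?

a: successors {h}; q ∧ ¬(p ∨ q) there: h:F. ✗
f: no successors, so □(q ∧ ¬(p ∨ q)) holds vacuously. ✓
h: successors {a, f}; q ∧ ¬(p ∨ q) there: a:F, f:F. ✗

{f}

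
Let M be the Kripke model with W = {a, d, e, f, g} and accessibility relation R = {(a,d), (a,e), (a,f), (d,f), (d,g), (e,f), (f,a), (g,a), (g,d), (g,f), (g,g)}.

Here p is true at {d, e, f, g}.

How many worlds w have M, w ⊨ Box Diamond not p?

2

a: successors {d, e, f}; Diamond not p there: d:F, e:F, f:T. ✗
d: successors {f, g}; Diamond not p there: f:T, g:T. ✓
e: successors {f}; Diamond not p there: f:T. ✓
f: successors {a}; Diamond not p there: a:F. ✗
g: successors {a, d, f, g}; Diamond not p there: a:F, d:F, f:T, g:T. ✗
Satisfying worlds: {d, e}.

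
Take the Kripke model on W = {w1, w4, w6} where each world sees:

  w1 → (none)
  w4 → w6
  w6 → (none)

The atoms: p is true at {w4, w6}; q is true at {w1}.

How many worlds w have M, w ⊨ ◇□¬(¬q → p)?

w1: no successors, so ◇□¬(¬q → p) fails. ✗
w4: successors {w6}; □¬(¬q → p) there: w6:T. ✓
w6: no successors, so ◇□¬(¬q → p) fails. ✗
Satisfying worlds: {w4}.

1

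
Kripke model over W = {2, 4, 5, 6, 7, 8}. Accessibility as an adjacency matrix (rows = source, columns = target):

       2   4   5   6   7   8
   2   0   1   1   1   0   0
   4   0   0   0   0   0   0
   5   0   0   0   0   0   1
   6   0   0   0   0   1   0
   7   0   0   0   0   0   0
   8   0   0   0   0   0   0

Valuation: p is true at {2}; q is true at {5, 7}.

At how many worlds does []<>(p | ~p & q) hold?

3

2: successors {4, 5, 6}; <>(p | ~p & q) there: 4:F, 5:F, 6:T. ✗
4: no successors, so []<>(p | ~p & q) holds vacuously. ✓
5: successors {8}; <>(p | ~p & q) there: 8:F. ✗
6: successors {7}; <>(p | ~p & q) there: 7:F. ✗
7: no successors, so []<>(p | ~p & q) holds vacuously. ✓
8: no successors, so []<>(p | ~p & q) holds vacuously. ✓
Satisfying worlds: {4, 7, 8}.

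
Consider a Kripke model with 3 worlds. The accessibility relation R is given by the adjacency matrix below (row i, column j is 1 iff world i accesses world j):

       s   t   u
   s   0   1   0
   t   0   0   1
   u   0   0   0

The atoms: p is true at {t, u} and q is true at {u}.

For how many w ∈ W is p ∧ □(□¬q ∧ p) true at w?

s: p is F, □(□¬q ∧ p) is F. ✗
t: p is T, □(□¬q ∧ p) is T. ✓
u: p is T, □(□¬q ∧ p) is T. ✓
Satisfying worlds: {t, u}.

2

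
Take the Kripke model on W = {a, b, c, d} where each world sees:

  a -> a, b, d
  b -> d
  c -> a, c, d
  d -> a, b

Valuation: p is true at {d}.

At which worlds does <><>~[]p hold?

a: successors {a, b, d}; <>~[]p there: a:T, b:T, d:T. ✓
b: successors {d}; <>~[]p there: d:T. ✓
c: successors {a, c, d}; <>~[]p there: a:T, c:T, d:T. ✓
d: successors {a, b}; <>~[]p there: a:T, b:T. ✓

{a, b, c, d}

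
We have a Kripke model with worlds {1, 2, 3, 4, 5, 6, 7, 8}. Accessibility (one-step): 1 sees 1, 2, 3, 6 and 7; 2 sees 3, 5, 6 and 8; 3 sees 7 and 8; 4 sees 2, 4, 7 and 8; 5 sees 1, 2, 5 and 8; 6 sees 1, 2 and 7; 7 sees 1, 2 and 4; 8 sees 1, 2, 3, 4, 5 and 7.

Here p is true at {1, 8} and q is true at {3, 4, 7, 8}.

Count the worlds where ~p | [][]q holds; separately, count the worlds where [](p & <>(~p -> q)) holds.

6 and 0

For ~p | [][]q:
1: ~p is F, [][]q is F. ✗
2: ~p is T, [][]q is F. ✓
3: ~p is T, [][]q is F. ✓
4: ~p is T, [][]q is F. ✓
5: ~p is T, [][]q is F. ✓
6: ~p is T, [][]q is F. ✓
7: ~p is T, [][]q is F. ✓
8: ~p is F, [][]q is F. ✗
— 6 worlds.
For [](p & <>(~p -> q)):
1: successors {1, 2, 3, 6, 7}; p & <>(~p -> q) there: 1:T, 2:F, 3:F, 6:F, 7:F. ✗
2: successors {3, 5, 6, 8}; p & <>(~p -> q) there: 3:F, 5:F, 6:F, 8:T. ✗
3: successors {7, 8}; p & <>(~p -> q) there: 7:F, 8:T. ✗
4: successors {2, 4, 7, 8}; p & <>(~p -> q) there: 2:F, 4:F, 7:F, 8:T. ✗
5: successors {1, 2, 5, 8}; p & <>(~p -> q) there: 1:T, 2:F, 5:F, 8:T. ✗
6: successors {1, 2, 7}; p & <>(~p -> q) there: 1:T, 2:F, 7:F. ✗
7: successors {1, 2, 4}; p & <>(~p -> q) there: 1:T, 2:F, 4:F. ✗
8: successors {1, 2, 3, 4, 5, 7}; p & <>(~p -> q) there: 1:T, 2:F, 3:F, 4:F, 5:F, 7:F. ✗
— 0 worlds.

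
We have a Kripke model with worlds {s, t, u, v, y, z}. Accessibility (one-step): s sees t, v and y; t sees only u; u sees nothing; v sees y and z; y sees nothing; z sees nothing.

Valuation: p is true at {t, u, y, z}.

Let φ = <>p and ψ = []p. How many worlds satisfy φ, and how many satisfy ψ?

For <>p:
s: successors {t, v, y}; p there: t:T, v:F, y:T. ✓
t: successors {u}; p there: u:T. ✓
u: no successors, so <>p fails. ✗
v: successors {y, z}; p there: y:T, z:T. ✓
y: no successors, so <>p fails. ✗
z: no successors, so <>p fails. ✗
— 3 worlds.
For []p:
s: successors {t, v, y}; p there: t:T, v:F, y:T. ✗
t: successors {u}; p there: u:T. ✓
u: no successors, so []p holds vacuously. ✓
v: successors {y, z}; p there: y:T, z:T. ✓
y: no successors, so []p holds vacuously. ✓
z: no successors, so []p holds vacuously. ✓
— 5 worlds.

3 and 5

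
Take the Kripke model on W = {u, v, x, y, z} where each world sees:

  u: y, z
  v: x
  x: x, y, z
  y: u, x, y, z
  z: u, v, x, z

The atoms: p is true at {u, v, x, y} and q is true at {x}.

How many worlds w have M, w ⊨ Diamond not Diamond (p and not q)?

1

u: successors {y, z}; not Diamond (p and not q) there: y:F, z:F. ✗
v: successors {x}; not Diamond (p and not q) there: x:F. ✗
x: successors {x, y, z}; not Diamond (p and not q) there: x:F, y:F, z:F. ✗
y: successors {u, x, y, z}; not Diamond (p and not q) there: u:F, x:F, y:F, z:F. ✗
z: successors {u, v, x, z}; not Diamond (p and not q) there: u:F, v:T, x:F, z:F. ✓
Satisfying worlds: {z}.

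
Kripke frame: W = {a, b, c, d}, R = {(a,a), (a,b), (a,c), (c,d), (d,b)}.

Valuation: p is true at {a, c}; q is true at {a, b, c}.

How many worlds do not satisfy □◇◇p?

3

a: successors {a, b, c}; ◇◇p there: a:T, b:F, c:F. ✗
b: no successors, so □◇◇p holds vacuously. ✓
c: successors {d}; ◇◇p there: d:F. ✗
d: successors {b}; ◇◇p there: b:F. ✗
Satisfying worlds: {b}.
So □◇◇p fails at the other 3 worlds.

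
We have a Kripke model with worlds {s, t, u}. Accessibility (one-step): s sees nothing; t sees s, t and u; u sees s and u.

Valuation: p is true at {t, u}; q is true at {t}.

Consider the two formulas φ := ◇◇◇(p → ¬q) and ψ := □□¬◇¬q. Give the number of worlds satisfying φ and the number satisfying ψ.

2 and 1

For ◇◇◇(p → ¬q):
s: no successors, so ◇◇◇(p → ¬q) fails. ✗
t: successors {s, t, u}; ◇◇(p → ¬q) there: s:F, t:T, u:T. ✓
u: successors {s, u}; ◇◇(p → ¬q) there: s:F, u:T. ✓
— 2 worlds.
For □□¬◇¬q:
s: no successors, so □□¬◇¬q holds vacuously. ✓
t: successors {s, t, u}; □¬◇¬q there: s:T, t:F, u:F. ✗
u: successors {s, u}; □¬◇¬q there: s:T, u:F. ✗
— 1 world.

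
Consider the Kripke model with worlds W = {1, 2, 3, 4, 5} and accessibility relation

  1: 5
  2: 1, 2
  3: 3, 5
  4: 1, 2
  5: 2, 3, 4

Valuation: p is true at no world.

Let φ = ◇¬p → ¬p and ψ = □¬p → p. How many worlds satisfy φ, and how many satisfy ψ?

For ◇¬p → ¬p:
1: ◇¬p is T, ¬p is T. ✓
2: ◇¬p is T, ¬p is T. ✓
3: ◇¬p is T, ¬p is T. ✓
4: ◇¬p is T, ¬p is T. ✓
5: ◇¬p is T, ¬p is T. ✓
— 5 worlds.
For □¬p → p:
1: □¬p is T, p is F. ✗
2: □¬p is T, p is F. ✗
3: □¬p is T, p is F. ✗
4: □¬p is T, p is F. ✗
5: □¬p is T, p is F. ✗
— 0 worlds.

5 and 0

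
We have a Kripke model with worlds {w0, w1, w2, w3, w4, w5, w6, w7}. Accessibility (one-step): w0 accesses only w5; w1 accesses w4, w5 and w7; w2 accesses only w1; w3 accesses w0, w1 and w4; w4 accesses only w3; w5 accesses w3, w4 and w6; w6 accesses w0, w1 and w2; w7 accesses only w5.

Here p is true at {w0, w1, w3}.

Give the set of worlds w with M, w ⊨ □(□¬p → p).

{w0, w2, w3, w4, w5, w6, w7}

w0: successors {w5}; □¬p → p there: w5:T. ✓
w1: successors {w4, w5, w7}; □¬p → p there: w4:T, w5:T, w7:F. ✗
w2: successors {w1}; □¬p → p there: w1:T. ✓
w3: successors {w0, w1, w4}; □¬p → p there: w0:T, w1:T, w4:T. ✓
w4: successors {w3}; □¬p → p there: w3:T. ✓
w5: successors {w3, w4, w6}; □¬p → p there: w3:T, w4:T, w6:T. ✓
w6: successors {w0, w1, w2}; □¬p → p there: w0:T, w1:T, w2:T. ✓
w7: successors {w5}; □¬p → p there: w5:T. ✓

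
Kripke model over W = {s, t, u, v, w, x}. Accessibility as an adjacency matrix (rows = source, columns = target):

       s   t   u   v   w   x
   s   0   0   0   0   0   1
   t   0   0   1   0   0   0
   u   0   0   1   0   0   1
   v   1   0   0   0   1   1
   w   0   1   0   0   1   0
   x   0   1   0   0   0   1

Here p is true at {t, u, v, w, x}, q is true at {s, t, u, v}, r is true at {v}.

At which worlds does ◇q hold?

s: successors {x}; q there: x:F. ✗
t: successors {u}; q there: u:T. ✓
u: successors {u, x}; q there: u:T, x:F. ✓
v: successors {s, w, x}; q there: s:T, w:F, x:F. ✓
w: successors {t, w}; q there: t:T, w:F. ✓
x: successors {t, x}; q there: t:T, x:F. ✓

{t, u, v, w, x}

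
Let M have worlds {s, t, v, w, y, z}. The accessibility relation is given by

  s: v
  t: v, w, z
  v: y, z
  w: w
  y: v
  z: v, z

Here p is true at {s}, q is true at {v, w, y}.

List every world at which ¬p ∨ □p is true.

s: ¬p is F, □p is F. ✗
t: ¬p is T, □p is F. ✓
v: ¬p is T, □p is F. ✓
w: ¬p is T, □p is F. ✓
y: ¬p is T, □p is F. ✓
z: ¬p is T, □p is F. ✓

{t, v, w, y, z}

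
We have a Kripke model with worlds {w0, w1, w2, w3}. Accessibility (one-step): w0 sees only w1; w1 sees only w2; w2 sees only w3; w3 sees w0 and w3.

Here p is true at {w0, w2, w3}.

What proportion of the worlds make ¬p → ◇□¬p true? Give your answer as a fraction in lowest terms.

w0: ¬p is F, ◇□¬p is F. ✓
w1: ¬p is T, ◇□¬p is F. ✗
w2: ¬p is F, ◇□¬p is F. ✓
w3: ¬p is F, ◇□¬p is T. ✓
That's 3 of 4 worlds, so 3/4.

3/4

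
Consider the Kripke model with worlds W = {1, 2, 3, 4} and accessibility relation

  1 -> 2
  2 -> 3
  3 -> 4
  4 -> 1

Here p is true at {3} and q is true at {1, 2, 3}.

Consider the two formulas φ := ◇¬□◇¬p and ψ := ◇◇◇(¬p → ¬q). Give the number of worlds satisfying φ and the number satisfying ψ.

1 and 2

For ◇¬□◇¬p:
1: successors {2}; ¬□◇¬p there: 2:F. ✗
2: successors {3}; ¬□◇¬p there: 3:F. ✗
3: successors {4}; ¬□◇¬p there: 4:F. ✗
4: successors {1}; ¬□◇¬p there: 1:T. ✓
— 1 world.
For ◇◇◇(¬p → ¬q):
1: successors {2}; ◇◇(¬p → ¬q) there: 2:T. ✓
2: successors {3}; ◇◇(¬p → ¬q) there: 3:F. ✗
3: successors {4}; ◇◇(¬p → ¬q) there: 4:F. ✗
4: successors {1}; ◇◇(¬p → ¬q) there: 1:T. ✓
— 2 worlds.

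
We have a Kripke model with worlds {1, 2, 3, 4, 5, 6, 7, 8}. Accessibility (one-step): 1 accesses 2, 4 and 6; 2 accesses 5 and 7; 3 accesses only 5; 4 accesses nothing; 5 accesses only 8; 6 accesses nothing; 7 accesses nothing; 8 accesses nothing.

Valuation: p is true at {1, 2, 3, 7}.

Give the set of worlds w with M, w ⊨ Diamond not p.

{1, 2, 3, 5}

1: successors {2, 4, 6}; not p there: 2:F, 4:T, 6:T. ✓
2: successors {5, 7}; not p there: 5:T, 7:F. ✓
3: successors {5}; not p there: 5:T. ✓
4: no successors, so Diamond not p fails. ✗
5: successors {8}; not p there: 8:T. ✓
6: no successors, so Diamond not p fails. ✗
7: no successors, so Diamond not p fails. ✗
8: no successors, so Diamond not p fails. ✗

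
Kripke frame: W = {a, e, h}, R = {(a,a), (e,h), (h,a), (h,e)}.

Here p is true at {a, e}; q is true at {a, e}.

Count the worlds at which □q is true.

2

a: successors {a}; q there: a:T. ✓
e: successors {h}; q there: h:F. ✗
h: successors {a, e}; q there: a:T, e:T. ✓
Satisfying worlds: {a, h}.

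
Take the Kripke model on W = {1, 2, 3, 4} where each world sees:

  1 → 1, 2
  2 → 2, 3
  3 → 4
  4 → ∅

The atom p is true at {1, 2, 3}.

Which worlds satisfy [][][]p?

{3, 4}

1: successors {1, 2}; [][]p there: 1:T, 2:F. ✗
2: successors {2, 3}; [][]p there: 2:F, 3:T. ✗
3: successors {4}; [][]p there: 4:T. ✓
4: no successors, so [][][]p holds vacuously. ✓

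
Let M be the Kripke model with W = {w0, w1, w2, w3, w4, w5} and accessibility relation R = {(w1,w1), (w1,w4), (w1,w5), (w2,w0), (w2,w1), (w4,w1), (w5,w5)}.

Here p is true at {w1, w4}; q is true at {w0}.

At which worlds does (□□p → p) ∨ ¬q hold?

{w1, w2, w3, w4, w5}

w0: □□p → p is F, ¬q is F. ✗
w1: □□p → p is T, ¬q is T. ✓
w2: □□p → p is T, ¬q is T. ✓
w3: □□p → p is F, ¬q is T. ✓
w4: □□p → p is T, ¬q is T. ✓
w5: □□p → p is T, ¬q is T. ✓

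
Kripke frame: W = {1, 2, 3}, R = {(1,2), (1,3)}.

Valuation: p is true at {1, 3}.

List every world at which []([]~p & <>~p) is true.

1: successors {2, 3}; []~p & <>~p there: 2:F, 3:F. ✗
2: no successors, so []([]~p & <>~p) holds vacuously. ✓
3: no successors, so []([]~p & <>~p) holds vacuously. ✓

{2, 3}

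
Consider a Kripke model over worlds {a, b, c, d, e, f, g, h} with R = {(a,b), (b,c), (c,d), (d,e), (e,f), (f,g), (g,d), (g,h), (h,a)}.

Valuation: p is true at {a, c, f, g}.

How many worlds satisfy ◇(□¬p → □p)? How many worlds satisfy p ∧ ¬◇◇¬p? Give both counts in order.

4 and 1

For ◇(□¬p → □p):
a: successors {b}; □¬p → □p there: b:T. ✓
b: successors {c}; □¬p → □p there: c:F. ✗
c: successors {d}; □¬p → □p there: d:F. ✗
d: successors {e}; □¬p → □p there: e:T. ✓
e: successors {f}; □¬p → □p there: f:T. ✓
f: successors {g}; □¬p → □p there: g:F. ✗
g: successors {d, h}; □¬p → □p there: d:F, h:T. ✓
h: successors {a}; □¬p → □p there: a:F. ✗
— 4 worlds.
For p ∧ ¬◇◇¬p:
a: p is T, ¬◇◇¬p is T. ✓
b: p is F, ¬◇◇¬p is F. ✗
c: p is T, ¬◇◇¬p is F. ✗
d: p is F, ¬◇◇¬p is T. ✗
e: p is F, ¬◇◇¬p is T. ✗
f: p is T, ¬◇◇¬p is F. ✗
g: p is T, ¬◇◇¬p is F. ✗
h: p is F, ¬◇◇¬p is F. ✗
— 1 world.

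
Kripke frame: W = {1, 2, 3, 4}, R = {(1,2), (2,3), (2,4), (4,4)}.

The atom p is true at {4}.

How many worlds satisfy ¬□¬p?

2

1: □¬p is T. ✗
2: □¬p is F. ✓
3: □¬p is T. ✗
4: □¬p is F. ✓
Satisfying worlds: {2, 4}.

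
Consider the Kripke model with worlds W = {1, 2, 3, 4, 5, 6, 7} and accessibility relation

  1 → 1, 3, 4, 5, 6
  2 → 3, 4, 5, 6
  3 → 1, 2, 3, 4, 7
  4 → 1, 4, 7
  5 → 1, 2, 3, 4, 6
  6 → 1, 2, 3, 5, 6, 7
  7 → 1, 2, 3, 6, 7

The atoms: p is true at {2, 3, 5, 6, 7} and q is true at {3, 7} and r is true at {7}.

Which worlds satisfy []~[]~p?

1: successors {1, 3, 4, 5, 6}; ~[]~p there: 1:T, 3:T, 4:T, 5:T, 6:T. ✓
2: successors {3, 4, 5, 6}; ~[]~p there: 3:T, 4:T, 5:T, 6:T. ✓
3: successors {1, 2, 3, 4, 7}; ~[]~p there: 1:T, 2:T, 3:T, 4:T, 7:T. ✓
4: successors {1, 4, 7}; ~[]~p there: 1:T, 4:T, 7:T. ✓
5: successors {1, 2, 3, 4, 6}; ~[]~p there: 1:T, 2:T, 3:T, 4:T, 6:T. ✓
6: successors {1, 2, 3, 5, 6, 7}; ~[]~p there: 1:T, 2:T, 3:T, 5:T, 6:T, 7:T. ✓
7: successors {1, 2, 3, 6, 7}; ~[]~p there: 1:T, 2:T, 3:T, 6:T, 7:T. ✓

{1, 2, 3, 4, 5, 6, 7}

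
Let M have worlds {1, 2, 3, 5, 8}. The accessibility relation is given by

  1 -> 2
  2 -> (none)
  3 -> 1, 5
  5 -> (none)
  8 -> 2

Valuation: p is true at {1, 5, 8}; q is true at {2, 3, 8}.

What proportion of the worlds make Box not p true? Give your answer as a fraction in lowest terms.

4/5

1: successors {2}; not p there: 2:T. ✓
2: no successors, so Box not p holds vacuously. ✓
3: successors {1, 5}; not p there: 1:F, 5:F. ✗
5: no successors, so Box not p holds vacuously. ✓
8: successors {2}; not p there: 2:T. ✓
That's 4 of 5 worlds, so 4/5.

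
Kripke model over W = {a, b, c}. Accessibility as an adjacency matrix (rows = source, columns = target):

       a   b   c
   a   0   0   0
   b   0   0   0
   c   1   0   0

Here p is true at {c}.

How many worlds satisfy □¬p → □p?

2

a: □¬p is T, □p is T. ✓
b: □¬p is T, □p is T. ✓
c: □¬p is T, □p is F. ✗
Satisfying worlds: {a, b}.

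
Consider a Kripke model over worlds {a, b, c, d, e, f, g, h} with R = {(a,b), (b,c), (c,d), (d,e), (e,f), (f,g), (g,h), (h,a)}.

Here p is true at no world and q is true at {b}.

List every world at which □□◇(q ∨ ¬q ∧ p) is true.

a: successors {b}; □◇(q ∨ ¬q ∧ p) there: b:F. ✗
b: successors {c}; □◇(q ∨ ¬q ∧ p) there: c:F. ✗
c: successors {d}; □◇(q ∨ ¬q ∧ p) there: d:F. ✗
d: successors {e}; □◇(q ∨ ¬q ∧ p) there: e:F. ✗
e: successors {f}; □◇(q ∨ ¬q ∧ p) there: f:F. ✗
f: successors {g}; □◇(q ∨ ¬q ∧ p) there: g:F. ✗
g: successors {h}; □◇(q ∨ ¬q ∧ p) there: h:T. ✓
h: successors {a}; □◇(q ∨ ¬q ∧ p) there: a:F. ✗

{g}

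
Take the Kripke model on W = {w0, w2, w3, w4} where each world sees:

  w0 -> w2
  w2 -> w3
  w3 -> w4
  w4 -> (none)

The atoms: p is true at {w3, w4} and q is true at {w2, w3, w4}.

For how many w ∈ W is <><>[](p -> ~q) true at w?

w0: successors {w2}; <>[](p -> ~q) there: w2:F. ✗
w2: successors {w3}; <>[](p -> ~q) there: w3:T. ✓
w3: successors {w4}; <>[](p -> ~q) there: w4:F. ✗
w4: no successors, so <><>[](p -> ~q) fails. ✗
Satisfying worlds: {w2}.

1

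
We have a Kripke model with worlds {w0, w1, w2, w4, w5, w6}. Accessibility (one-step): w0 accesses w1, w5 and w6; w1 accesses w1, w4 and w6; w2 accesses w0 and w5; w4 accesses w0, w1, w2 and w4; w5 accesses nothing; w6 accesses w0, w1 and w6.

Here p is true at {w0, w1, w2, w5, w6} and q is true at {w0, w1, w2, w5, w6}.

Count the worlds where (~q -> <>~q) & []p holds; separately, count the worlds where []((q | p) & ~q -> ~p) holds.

4 and 6

For (~q -> <>~q) & []p:
w0: ~q -> <>~q is T, []p is T. ✓
w1: ~q -> <>~q is T, []p is F. ✗
w2: ~q -> <>~q is T, []p is T. ✓
w4: ~q -> <>~q is T, []p is F. ✗
w5: ~q -> <>~q is T, []p is T. ✓
w6: ~q -> <>~q is T, []p is T. ✓
— 4 worlds.
For []((q | p) & ~q -> ~p):
w0: successors {w1, w5, w6}; (q | p) & ~q -> ~p there: w1:T, w5:T, w6:T. ✓
w1: successors {w1, w4, w6}; (q | p) & ~q -> ~p there: w1:T, w4:T, w6:T. ✓
w2: successors {w0, w5}; (q | p) & ~q -> ~p there: w0:T, w5:T. ✓
w4: successors {w0, w1, w2, w4}; (q | p) & ~q -> ~p there: w0:T, w1:T, w2:T, w4:T. ✓
w5: no successors, so []((q | p) & ~q -> ~p) holds vacuously. ✓
w6: successors {w0, w1, w6}; (q | p) & ~q -> ~p there: w0:T, w1:T, w6:T. ✓
— 6 worlds.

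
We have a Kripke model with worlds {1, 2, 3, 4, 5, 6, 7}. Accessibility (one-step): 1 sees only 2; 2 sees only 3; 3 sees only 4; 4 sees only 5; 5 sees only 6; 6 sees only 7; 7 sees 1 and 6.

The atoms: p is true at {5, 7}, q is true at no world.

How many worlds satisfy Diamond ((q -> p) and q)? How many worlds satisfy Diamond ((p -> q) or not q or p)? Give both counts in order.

0 and 7

For Diamond ((q -> p) and q):
1: successors {2}; (q -> p) and q there: 2:F. ✗
2: successors {3}; (q -> p) and q there: 3:F. ✗
3: successors {4}; (q -> p) and q there: 4:F. ✗
4: successors {5}; (q -> p) and q there: 5:F. ✗
5: successors {6}; (q -> p) and q there: 6:F. ✗
6: successors {7}; (q -> p) and q there: 7:F. ✗
7: successors {1, 6}; (q -> p) and q there: 1:F, 6:F. ✗
— 0 worlds.
For Diamond ((p -> q) or not q or p):
1: successors {2}; (p -> q) or not q or p there: 2:T. ✓
2: successors {3}; (p -> q) or not q or p there: 3:T. ✓
3: successors {4}; (p -> q) or not q or p there: 4:T. ✓
4: successors {5}; (p -> q) or not q or p there: 5:T. ✓
5: successors {6}; (p -> q) or not q or p there: 6:T. ✓
6: successors {7}; (p -> q) or not q or p there: 7:T. ✓
7: successors {1, 6}; (p -> q) or not q or p there: 1:T, 6:T. ✓
— 7 worlds.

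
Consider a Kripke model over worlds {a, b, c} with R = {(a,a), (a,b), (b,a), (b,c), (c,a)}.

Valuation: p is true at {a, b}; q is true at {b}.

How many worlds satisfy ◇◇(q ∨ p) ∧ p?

a: ◇◇(q ∨ p) is T, p is T. ✓
b: ◇◇(q ∨ p) is T, p is T. ✓
c: ◇◇(q ∨ p) is T, p is F. ✗
Satisfying worlds: {a, b}.

2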